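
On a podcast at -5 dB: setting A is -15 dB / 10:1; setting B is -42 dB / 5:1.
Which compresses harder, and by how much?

B, by 20.6 dB

A: overshoot 10 dB → output overshoot 1 dB → GR 9 dB.
B: overshoot 37 dB → output overshoot 7.4 dB → GR 29.6 dB.
B applies 20.6 dB more gain reduction.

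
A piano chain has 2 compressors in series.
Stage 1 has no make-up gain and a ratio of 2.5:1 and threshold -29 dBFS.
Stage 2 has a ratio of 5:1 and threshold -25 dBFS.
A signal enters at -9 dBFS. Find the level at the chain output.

Stage 1: -9 dBFS is 20 dB over -29 dBFS; at 2.5:1 that becomes 8 dB over, giving -21 dBFS.
Stage 2: overshoot 4 dB → 4/5 = 0.8 dB → -24.2 dBFS.

-24.2 dBFS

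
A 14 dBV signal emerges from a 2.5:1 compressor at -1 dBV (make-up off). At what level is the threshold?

Gain reduction = 14 − (-1) = 15 dB; output overshoot = GR / (R − 1) = 15 / 1.5 = 10 dB.
Threshold = output − output overshoot = -1 − 10 = -11 dBV.

-11 dBV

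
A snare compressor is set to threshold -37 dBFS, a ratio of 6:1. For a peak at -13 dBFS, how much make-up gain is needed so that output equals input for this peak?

20 dB

Overshoot 24 dB → 24/6 = 4 dB after compression, so the compressed level is -37 + 4 = -33 dBFS.
Make-up = target − compressed = -13 − (-33) = 20 dB.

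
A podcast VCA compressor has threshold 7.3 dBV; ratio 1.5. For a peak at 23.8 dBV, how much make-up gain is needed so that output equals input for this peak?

5.5 dB

The peak compresses to 7.3 + 16.5/1.5 = 18.3 dBV.
To reach 23.8 dBV requires 23.8 − 18.3 = 5.5 dB of make-up.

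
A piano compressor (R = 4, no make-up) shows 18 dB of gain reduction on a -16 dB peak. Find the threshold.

Gain reduction = -16 − (-34) = 18 dB; output overshoot = GR / (R − 1) = 18 / 3 = 6 dB.
Threshold = output − output overshoot = -34 − 6 = -40 dB.

-40 dB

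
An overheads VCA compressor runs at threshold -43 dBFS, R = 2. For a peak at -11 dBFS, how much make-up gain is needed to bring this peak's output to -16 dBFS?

The peak compresses to -43 + 32/2 = -27 dBFS.
To reach -16 dBFS requires -16 − (-27) = 11 dB of make-up.

11 dB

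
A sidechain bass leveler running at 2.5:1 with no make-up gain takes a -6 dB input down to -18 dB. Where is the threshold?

-26 dB

Let T be the threshold. Output overshoot = (input overshoot)/R, so -18 − T = (-6 − T)/2.5.
2.5·(-18 − T) = -6 − T → 1.5·T = -45 − (-6) = -39.
T = -39/1.5 = -26 dB.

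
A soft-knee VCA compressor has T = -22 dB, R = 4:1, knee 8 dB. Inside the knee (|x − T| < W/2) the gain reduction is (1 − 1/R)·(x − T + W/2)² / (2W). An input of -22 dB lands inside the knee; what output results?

-22.75 dB

x − T + W/2 = -22 − (-22) + 4 = 4.
GR = (1 − 1/4) × 4² / 16 = 0.75 × 16 / 16 = 0.75 dB.
Output = -22 − 0.75 = -22.75 dB.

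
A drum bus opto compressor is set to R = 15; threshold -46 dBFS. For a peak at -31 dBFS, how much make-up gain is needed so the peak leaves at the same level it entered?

The peak compresses to -46 + 15/15 = -45 dBFS.
To reach -31 dBFS requires -31 − (-45) = 14 dB of make-up.

14 dB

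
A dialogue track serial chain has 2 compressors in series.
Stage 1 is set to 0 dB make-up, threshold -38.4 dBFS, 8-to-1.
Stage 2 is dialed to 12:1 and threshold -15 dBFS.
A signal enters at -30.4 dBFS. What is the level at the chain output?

Stage 1: overshoot 8 dB → 8/8 = 1 dB → -37.4 dBFS.
Stage 2: -37.4 dBFS ≤ -15 dBFS, so stage 2 doesn't engage; output -37.4 dBFS.

-37.4 dBFS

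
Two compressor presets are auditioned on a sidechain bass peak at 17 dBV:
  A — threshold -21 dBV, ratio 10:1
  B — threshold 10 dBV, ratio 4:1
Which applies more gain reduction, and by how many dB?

A, by 28.95 dB

A: GR = 38 − 38/10 = 34.2 dB.
B: GR = 7 − 7/4 = 5.25 dB.
Difference: 28.95 dB in favour of A.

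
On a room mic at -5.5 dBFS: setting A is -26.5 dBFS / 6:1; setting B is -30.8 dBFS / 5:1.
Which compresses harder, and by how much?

B, by 2.74 dB

A: overshoot 21 dB → output overshoot 3.5 dB → GR 17.5 dB.
B: overshoot 25.3 dB → output overshoot 5.06 dB → GR 20.24 dB.
B applies 2.74 dB more gain reduction.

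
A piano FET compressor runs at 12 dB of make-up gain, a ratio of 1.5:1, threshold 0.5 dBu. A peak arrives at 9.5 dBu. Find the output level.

9.5 dBu sits 9 dB over threshold.
1.5:1 compression reduces that to 9/1.5 = 6 dB over.
Output = 0.5 + 6 = 6.5 dBu; make-up adds 12 dB, giving 18.5 dBu.

18.5 dBu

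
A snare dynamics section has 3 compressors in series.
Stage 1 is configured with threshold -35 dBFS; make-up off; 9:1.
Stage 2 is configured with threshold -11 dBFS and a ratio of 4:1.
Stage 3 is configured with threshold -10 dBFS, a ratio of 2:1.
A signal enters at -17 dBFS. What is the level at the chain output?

Stage 1: 18 dB above -35 dBFS, reduced 9:1 to 2 dB above → -33 dBFS.
Stage 2: below threshold (-33 ≤ -11); passes unchanged; output -33 dBFS.
Stage 3: -33 dBFS ≤ -10 dBFS, so stage 3 doesn't engage; output -33 dBFS.

-33 dBFS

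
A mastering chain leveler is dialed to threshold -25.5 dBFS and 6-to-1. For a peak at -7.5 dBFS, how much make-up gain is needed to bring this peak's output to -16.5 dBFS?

6 dB

Without make-up, output = threshold + overshoot/6 = -25.5 + 3 = -22.5 dBFS.
Gap to target: 6 dB.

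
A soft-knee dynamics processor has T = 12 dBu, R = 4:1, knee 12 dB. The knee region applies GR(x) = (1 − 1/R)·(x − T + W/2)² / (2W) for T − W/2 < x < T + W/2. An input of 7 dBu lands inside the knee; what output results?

6.96875 dBu

x − T + W/2 = 7 − 12 + 6 = 1.
GR = (1 − 1/4) × 1² / 24 = 0.75 × 1 / 24 = 0.03125 dB.
Output = 7 − 0.03125 = 6.96875 dBu.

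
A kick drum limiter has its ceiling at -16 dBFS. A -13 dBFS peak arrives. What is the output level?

At ∞:1, everything above -16 dBFS is held at the ceiling.

-16 dBFS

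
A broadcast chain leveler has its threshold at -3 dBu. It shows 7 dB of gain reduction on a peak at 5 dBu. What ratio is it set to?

Input overshoot = 5 − (-3) = 8 dB.
Output overshoot = 8 − 7 = 1 dB.
Ratio = input overshoot / output overshoot = 8 / 1 = 8.

8:1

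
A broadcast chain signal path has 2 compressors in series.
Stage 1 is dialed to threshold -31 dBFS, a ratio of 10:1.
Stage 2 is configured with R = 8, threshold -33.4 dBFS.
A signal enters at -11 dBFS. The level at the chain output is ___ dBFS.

-32.85 dBFS

Stage 1: overshoot 20 dB → 20/10 = 2 dB → -29 dBFS.
Stage 2: -29 dBFS is 4.4 dB over -33.4 dBFS; at 8:1 that becomes 0.55 dB over, giving -32.85 dBFS.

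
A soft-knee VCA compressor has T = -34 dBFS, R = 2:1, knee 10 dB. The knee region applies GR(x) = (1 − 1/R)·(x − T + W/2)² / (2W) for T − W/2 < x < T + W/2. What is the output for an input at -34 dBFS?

x − T + W/2 = -34 − (-34) + 5 = 5.
GR = (1 − 1/2) × 5² / 20 = 0.5 × 25 / 20 = 0.625 dB.
Output = -34 − 0.625 = -34.625 dBFS.

-34.625 dBFS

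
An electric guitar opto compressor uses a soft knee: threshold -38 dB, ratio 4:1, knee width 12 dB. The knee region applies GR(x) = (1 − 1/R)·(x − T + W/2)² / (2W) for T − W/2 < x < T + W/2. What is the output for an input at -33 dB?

x − T + W/2 = -33 − (-38) + 6 = 11.
GR = (1 − 1/4) × 11² / 24 = 0.75 × 121 / 24 = 3.78125 dB.
Output = -33 − 3.78125 = -36.78125 dB.

-36.78125 dB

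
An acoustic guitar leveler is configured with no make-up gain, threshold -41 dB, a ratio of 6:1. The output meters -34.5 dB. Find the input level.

-2 dB

That's 6.5 dB above the -41 dB threshold.
Input overshoot = R × output overshoot = 39 dB → input = -41 + 39 = -2 dB.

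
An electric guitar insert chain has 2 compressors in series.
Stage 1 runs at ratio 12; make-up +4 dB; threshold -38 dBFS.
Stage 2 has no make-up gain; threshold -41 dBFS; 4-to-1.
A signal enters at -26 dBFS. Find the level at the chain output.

-39 dBFS

Stage 1: 12 dB above -38 dBFS, reduced 12:1 to 1 dB above → -37 dBFS; +4 dB make-up → -33 dBFS.
Stage 2: 8 dB above -41 dBFS, reduced 4:1 to 2 dB above → -39 dBFS.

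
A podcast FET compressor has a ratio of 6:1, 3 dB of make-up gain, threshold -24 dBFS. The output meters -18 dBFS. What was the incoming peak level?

Stripping the +3 dB make-up gives -21 dBFS at the gain stage.
Post-compression overshoot = -21 − (-24) = 3 dB.
Before 6:1 compression the overshoot was 3 × 6 = 18 dB, so input = -24 + 18 = -6 dBFS.

-6 dBFS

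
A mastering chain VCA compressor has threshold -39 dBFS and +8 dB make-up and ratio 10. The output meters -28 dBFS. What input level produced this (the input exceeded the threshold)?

-9 dBFS

Remove make-up: -28 − 8 = -36 dBFS.
That's 3 dB above the -39 dBFS threshold.
Undo the ratio: input overshoot = 3 × 10 = 30 dB, giving input = -9 dBFS.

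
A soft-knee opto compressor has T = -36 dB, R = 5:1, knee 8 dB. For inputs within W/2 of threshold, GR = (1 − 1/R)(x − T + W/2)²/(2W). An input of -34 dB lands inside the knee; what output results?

-35.8 dB

x − T + W/2 = -34 − (-36) + 4 = 6.
GR = (1 − 1/5) × 6² / 16 = 0.8 × 36 / 16 = 1.8 dB.
Output = -34 − 1.8 = -35.8 dB.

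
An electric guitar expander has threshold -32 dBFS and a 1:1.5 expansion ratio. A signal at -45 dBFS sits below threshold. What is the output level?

Undershoot = (-32) − (-45) = 13 dB.
At 1:1.5, that expands to 19.5 dB under threshold.
Output = -32 − 19.5 = -51.5 dBFS.

-51.5 dBFS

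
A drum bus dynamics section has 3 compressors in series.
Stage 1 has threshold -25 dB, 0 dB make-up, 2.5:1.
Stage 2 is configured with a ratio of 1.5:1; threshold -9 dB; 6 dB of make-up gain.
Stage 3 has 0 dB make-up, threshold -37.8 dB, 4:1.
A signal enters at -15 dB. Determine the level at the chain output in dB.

-32.1 dB

Stage 1: -15 dB is 10 dB over -25 dB; at 2.5:1 that becomes 4 dB over, giving -21 dB.
Stage 2: -21 dB ≤ -9 dB, so stage 2 doesn't engage; make-up brings it to -15 dB.
Stage 3: -15 dB is 22.8 dB over -37.8 dB; at 4:1 that becomes 5.7 dB over, giving -32.1 dB.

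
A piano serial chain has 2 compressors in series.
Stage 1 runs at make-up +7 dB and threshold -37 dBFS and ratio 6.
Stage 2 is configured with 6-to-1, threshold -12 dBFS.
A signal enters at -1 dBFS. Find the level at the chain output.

-24 dBFS

Stage 1: 36 dB above -37 dBFS, reduced 6:1 to 6 dB above → -31 dBFS; +7 dB make-up → -24 dBFS.
Stage 2: below threshold (-24 ≤ -12); passes unchanged; output -24 dBFS.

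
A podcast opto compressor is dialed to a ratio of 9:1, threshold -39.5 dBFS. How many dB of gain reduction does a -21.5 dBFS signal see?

The signal is 18 dB above threshold.
At 9:1, output sits 18/9 = 2 dB above threshold.
So the signal is attenuated by 18 − 2 = 16 dB.

16 dB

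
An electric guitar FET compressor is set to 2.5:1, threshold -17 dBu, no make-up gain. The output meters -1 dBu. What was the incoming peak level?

23 dBu

The compressed level sits -1 − (-17) = 16 dB over threshold.
Before 2.5:1 compression the overshoot was 16 × 2.5 = 40 dB, so input = -17 + 40 = 23 dBu.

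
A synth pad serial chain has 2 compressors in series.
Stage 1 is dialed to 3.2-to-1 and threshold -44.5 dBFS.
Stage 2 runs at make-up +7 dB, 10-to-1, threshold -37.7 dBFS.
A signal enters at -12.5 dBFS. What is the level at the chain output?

Stage 1: 32 dB above -44.5 dBFS, reduced 3.2:1 to 10 dB above → -34.5 dBFS.
Stage 2: 3.2 dB above -37.7 dBFS, reduced 10:1 to 0.32 dB above → -37.38 dBFS; +7 dB make-up → -30.38 dBFS.

-30.38 dBFS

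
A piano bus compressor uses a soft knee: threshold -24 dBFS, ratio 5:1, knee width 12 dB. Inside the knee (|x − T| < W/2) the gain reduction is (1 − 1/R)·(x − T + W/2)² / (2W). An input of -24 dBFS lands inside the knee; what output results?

-25.2 dBFS

x − T + W/2 = -24 − (-24) + 6 = 6.
GR = (1 − 1/5) × 6² / 24 = 0.8 × 36 / 24 = 1.2 dB.
Output = -24 − 1.2 = -25.2 dBFS.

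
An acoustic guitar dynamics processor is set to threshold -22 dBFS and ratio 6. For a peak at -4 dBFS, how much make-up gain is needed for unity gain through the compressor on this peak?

15 dB

The peak compresses to -22 + 18/6 = -19 dBFS.
To reach -4 dBFS requires -4 − (-19) = 15 dB of make-up.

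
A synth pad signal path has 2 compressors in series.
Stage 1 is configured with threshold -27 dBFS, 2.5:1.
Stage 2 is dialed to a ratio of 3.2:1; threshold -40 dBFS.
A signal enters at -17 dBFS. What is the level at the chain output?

Stage 1: 10 dB above -27 dBFS, reduced 2.5:1 to 4 dB above → -23 dBFS.
Stage 2: overshoot 17 dB → 17/3.2 = 5.3125 dB → -34.6875 dBFS.

-34.6875 dBFS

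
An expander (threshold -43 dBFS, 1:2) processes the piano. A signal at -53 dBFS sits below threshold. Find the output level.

-63 dBFS

The input is 10 dB below the -43 dBFS threshold.
A 1:2 expander multiplies undershoot by 2: 10 × 2 = 20 dB below threshold.
Output = -43 − 20 = -63 dBFS.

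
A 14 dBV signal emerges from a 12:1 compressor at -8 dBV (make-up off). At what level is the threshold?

Input is 24 dB above T (since output overshoot × R = input overshoot: (-8 − T)·12 = 14 − T gives T = -10 dBV).
Check: -10 + (14 − (-10))/12 = -10 + 2 = -8 dBV. ✓

-10 dBV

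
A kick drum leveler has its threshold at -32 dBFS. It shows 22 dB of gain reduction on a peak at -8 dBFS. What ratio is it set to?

12:1

Input overshoot = -8 − (-32) = 24 dB.
Output overshoot = 24 − 22 = 2 dB.
Ratio = input overshoot / output overshoot = 24 / 2 = 12.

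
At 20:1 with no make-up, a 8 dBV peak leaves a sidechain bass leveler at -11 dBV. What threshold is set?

-12 dBV

Gain reduction = 8 − (-11) = 19 dB; output overshoot = GR / (R − 1) = 19 / 19 = 1 dB.
Threshold = output − output overshoot = -11 − 1 = -12 dBV.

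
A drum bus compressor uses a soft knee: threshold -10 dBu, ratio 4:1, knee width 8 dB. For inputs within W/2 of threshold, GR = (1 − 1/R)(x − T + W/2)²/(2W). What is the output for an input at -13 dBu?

-13.046875 dBu

x − T + W/2 = -13 − (-10) + 4 = 1.
GR = (1 − 1/4) × 1² / 16 = 0.75 × 1 / 16 = 0.046875 dB.
Output = -13 − 0.046875 = -13.046875 dBu.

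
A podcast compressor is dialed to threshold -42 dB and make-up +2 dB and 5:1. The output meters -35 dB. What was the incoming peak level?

Remove make-up: -35 − 2 = -37 dB.
Post-compression overshoot = -37 − (-42) = 5 dB.
Before 5:1 compression the overshoot was 5 × 5 = 25 dB, so input = -42 + 25 = -17 dB.

-17 dB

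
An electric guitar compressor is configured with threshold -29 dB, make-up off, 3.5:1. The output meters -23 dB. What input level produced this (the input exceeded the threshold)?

-8 dB

Post-compression overshoot = -23 − (-29) = 6 dB.
Input overshoot = R × output overshoot = 21 dB → input = -29 + 21 = -8 dB.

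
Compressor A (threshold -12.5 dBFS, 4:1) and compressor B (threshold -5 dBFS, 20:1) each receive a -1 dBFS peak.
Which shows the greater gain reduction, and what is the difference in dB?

A: overshoot 11.5 dB → output overshoot 2.875 dB → GR 8.625 dB.
B: overshoot 4 dB → output overshoot 0.2 dB → GR 3.8 dB.
A applies 4.825 dB more gain reduction.

A, by 4.825 dB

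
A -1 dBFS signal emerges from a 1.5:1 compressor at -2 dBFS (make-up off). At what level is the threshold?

Input is 3 dB above T (since output overshoot × R = input overshoot: (-2 − T)·1.5 = -1 − T gives T = -4 dBFS).
Check: -4 + (-1 − (-4))/1.5 = -4 + 2 = -2 dBFS. ✓

-4 dBFS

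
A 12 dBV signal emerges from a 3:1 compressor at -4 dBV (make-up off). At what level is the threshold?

-12 dBV

Let T be the threshold. Output overshoot = (input overshoot)/R, so -4 − T = (12 − T)/3.
3·(-4 − T) = 12 − T → 2·T = -12 − 12 = -24.
T = -24/2 = -12 dBV.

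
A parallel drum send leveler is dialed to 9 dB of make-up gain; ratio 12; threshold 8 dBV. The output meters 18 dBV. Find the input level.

Before make-up, the level was 18 − 9 = 9 dBV.
The compressed level sits 9 − 8 = 1 dB over threshold.
Input overshoot = R × output overshoot = 12 dB → input = 8 + 12 = 20 dBV.

20 dBV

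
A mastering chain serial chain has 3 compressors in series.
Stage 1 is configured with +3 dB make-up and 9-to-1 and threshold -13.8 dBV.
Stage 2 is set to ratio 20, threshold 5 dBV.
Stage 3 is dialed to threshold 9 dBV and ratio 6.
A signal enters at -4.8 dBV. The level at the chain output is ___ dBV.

Stage 1: 9 dB above -13.8 dBV, reduced 9:1 to 1 dB above → -12.8 dBV; +3 dB make-up → -9.8 dBV.
Stage 2: below threshold (-9.8 ≤ 5); passes unchanged; output -9.8 dBV.
Stage 3: -9.8 dBV is at or below the 9 dBV threshold — no compression; output -9.8 dBV.

-9.8 dBV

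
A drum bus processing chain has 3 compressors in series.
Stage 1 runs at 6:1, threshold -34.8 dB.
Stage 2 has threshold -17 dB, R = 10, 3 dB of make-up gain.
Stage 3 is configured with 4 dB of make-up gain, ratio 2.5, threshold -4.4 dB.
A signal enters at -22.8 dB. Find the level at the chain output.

-25.8 dB

Stage 1: overshoot 12 dB → 12/6 = 2 dB → -32.8 dB.
Stage 2: below threshold (-32.8 ≤ -17); passes unchanged; make-up brings it to -29.8 dB.
Stage 3: -29.8 dB ≤ -4.4 dB, so stage 3 doesn't engage; make-up brings it to -25.8 dB.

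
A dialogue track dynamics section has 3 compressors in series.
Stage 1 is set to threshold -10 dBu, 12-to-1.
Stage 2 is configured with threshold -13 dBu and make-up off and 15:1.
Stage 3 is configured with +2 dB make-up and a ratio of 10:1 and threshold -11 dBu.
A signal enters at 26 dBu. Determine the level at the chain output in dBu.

Stage 1: 26 dBu is 36 dB over -10 dBu; at 12:1 that becomes 3 dB over, giving -7 dBu.
Stage 2: 6 dB above -13 dBu, reduced 15:1 to 0.4 dB above → -12.6 dBu.
Stage 3: -12.6 dBu is at or below the -11 dBu threshold — no compression; make-up brings it to -10.6 dBu.

-10.6 dBu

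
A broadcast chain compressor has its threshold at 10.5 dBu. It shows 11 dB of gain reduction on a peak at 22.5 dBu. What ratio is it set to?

Input overshoot = 22.5 − 10.5 = 12 dB.
Output overshoot = 12 − 11 = 1 dB.
Ratio = input overshoot / output overshoot = 12 / 1 = 12.

12:1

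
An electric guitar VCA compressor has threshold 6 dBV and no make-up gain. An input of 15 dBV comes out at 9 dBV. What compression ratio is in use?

3:1

Input overshoot = 15 − 6 = 9 dB; output overshoot = 9 − 6 = 3 dB.
Ratio = 9 / 3 = 3.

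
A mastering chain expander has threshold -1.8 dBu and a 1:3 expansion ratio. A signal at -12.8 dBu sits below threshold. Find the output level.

Undershoot = (-1.8) − (-12.8) = 11 dB.
At 1:3, that expands to 33 dB under threshold.
Output = -1.8 − 33 = -34.8 dBu.

-34.8 dBu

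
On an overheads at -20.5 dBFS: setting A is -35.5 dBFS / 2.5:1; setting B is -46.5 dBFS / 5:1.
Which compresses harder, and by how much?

A: 15 dB over, compressed to 6 dB over, so 9 dB of GR.
B: 26 dB over, compressed to 5.2 dB over, so 20.8 dB of GR.
Difference: 11.8 dB in favour of B.

B, by 11.8 dB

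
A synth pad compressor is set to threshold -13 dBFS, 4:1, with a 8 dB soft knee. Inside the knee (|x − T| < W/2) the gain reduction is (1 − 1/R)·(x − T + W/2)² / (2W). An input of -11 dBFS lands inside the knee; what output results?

-12.6875 dBFS

x − T + W/2 = -11 − (-13) + 4 = 6.
GR = (1 − 1/4) × 6² / 16 = 0.75 × 36 / 16 = 1.6875 dB.
Output = -11 − 1.6875 = -12.6875 dBFS.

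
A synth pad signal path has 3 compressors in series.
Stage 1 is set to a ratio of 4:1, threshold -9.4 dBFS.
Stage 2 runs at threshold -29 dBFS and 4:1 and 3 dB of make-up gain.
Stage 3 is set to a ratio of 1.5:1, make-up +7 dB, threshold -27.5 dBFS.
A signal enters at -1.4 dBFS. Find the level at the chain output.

Stage 1: overshoot 8 dB → 8/4 = 2 dB → -7.4 dBFS.
Stage 2: -7.4 dBFS is 21.6 dB over -29 dBFS; at 4:1 that becomes 5.4 dB over, giving -23.6 dBFS; +3 dB make-up → -20.6 dBFS.
Stage 3: 6.9 dB above -27.5 dBFS, reduced 1.5:1 to 4.6 dB above → -22.9 dBFS; +7 dB make-up → -15.9 dBFS.

-15.9 dBFS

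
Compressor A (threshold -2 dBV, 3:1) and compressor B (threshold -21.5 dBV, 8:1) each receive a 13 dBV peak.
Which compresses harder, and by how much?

B, by 20.1875 dB

A: 15 dB over, compressed to 5 dB over, so 10 dB of GR.
B: 34.5 dB over, compressed to 4.3125 dB over, so 30.1875 dB of GR.
Difference: 20.1875 dB in favour of B.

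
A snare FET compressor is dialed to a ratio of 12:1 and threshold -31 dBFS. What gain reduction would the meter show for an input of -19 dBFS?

Overshoot = -19 − (-31) = 12 dB.
After 12:1 compression the overshoot becomes 12/12 = 1 dB.
So the signal is attenuated by 12 − 1 = 11 dB.

11 dB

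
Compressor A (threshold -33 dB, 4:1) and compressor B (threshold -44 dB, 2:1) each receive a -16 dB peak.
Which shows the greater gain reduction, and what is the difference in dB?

A: overshoot 17 dB → output overshoot 4.25 dB → GR 12.75 dB.
B: overshoot 28 dB → output overshoot 14 dB → GR 14 dB.
B applies 1.25 dB more gain reduction.

B, by 1.25 dB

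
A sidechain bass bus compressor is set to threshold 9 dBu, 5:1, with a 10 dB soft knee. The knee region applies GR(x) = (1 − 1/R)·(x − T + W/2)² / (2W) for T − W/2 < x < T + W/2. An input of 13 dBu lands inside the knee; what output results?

9.76 dBu

x − T + W/2 = 13 − 9 + 5 = 9.
GR = (1 − 1/5) × 9² / 20 = 0.8 × 81 / 20 = 3.24 dB.
Output = 13 − 3.24 = 9.76 dBu.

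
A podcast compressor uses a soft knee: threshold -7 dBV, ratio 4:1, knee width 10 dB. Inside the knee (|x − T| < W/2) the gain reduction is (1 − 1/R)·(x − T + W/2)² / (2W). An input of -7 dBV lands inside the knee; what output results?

x − T + W/2 = -7 − (-7) + 5 = 5.
GR = (1 − 1/4) × 5² / 20 = 0.75 × 25 / 20 = 0.9375 dB.
Output = -7 − 0.9375 = -7.9375 dBV.

-7.9375 dBV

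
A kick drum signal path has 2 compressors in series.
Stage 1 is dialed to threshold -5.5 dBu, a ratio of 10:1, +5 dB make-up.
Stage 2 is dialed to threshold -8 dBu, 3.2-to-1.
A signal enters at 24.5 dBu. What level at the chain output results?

-4.71875 dBu

Stage 1: 30 dB above -5.5 dBu, reduced 10:1 to 3 dB above → -2.5 dBu; +5 dB make-up → 2.5 dBu.
Stage 2: overshoot 10.5 dB → 10.5/3.2 = 3.28125 dB → -4.71875 dBu.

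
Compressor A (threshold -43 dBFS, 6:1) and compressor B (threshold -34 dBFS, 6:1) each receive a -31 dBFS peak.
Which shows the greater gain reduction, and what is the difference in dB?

A: 12 dB over, compressed to 2 dB over, so 10 dB of GR.
B: 3 dB over, compressed to 0.5 dB over, so 2.5 dB of GR.
A applies 7.5 dB more gain reduction.

A, by 7.5 dB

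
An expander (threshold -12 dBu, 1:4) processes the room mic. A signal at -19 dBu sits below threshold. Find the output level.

The input is 7 dB below the -12 dBu threshold.
A 1:4 expander multiplies undershoot by 4: 7 × 4 = 28 dB below threshold.
Output = -12 − 28 = -40 dBu.

-40 dBu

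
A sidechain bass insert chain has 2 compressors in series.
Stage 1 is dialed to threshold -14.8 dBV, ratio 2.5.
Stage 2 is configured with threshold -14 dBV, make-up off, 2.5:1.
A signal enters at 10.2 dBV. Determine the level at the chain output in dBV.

-10.32 dBV

Stage 1: 10.2 dBV is 25 dB over -14.8 dBV; at 2.5:1 that becomes 10 dB over, giving -4.8 dBV.
Stage 2: overshoot 9.2 dB → 9.2/2.5 = 3.68 dB → -10.32 dBV.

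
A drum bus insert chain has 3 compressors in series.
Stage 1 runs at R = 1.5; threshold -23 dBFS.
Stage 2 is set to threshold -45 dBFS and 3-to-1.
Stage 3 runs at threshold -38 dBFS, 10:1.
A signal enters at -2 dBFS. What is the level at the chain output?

Stage 1: overshoot 21 dB → 21/1.5 = 14 dB → -9 dBFS.
Stage 2: overshoot 36 dB → 36/3 = 12 dB → -33 dBFS.
Stage 3: -33 dBFS is 5 dB over -38 dBFS; at 10:1 that becomes 0.5 dB over, giving -37.5 dBFS.

-37.5 dBFS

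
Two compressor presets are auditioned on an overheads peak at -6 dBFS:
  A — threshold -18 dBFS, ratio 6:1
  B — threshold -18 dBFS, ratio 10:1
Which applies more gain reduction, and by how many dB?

B, by 0.8 dB

A: 12 dB over, compressed to 2 dB over, so 10 dB of GR.
B: 12 dB over, compressed to 1.2 dB over, so 10.8 dB of GR.
Difference: 0.8 dB in favour of B.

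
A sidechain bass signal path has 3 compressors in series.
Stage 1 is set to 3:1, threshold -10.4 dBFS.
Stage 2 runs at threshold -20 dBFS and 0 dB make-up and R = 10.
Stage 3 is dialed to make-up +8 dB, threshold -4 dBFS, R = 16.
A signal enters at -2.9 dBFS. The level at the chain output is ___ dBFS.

Stage 1: -2.9 dBFS is 7.5 dB over -10.4 dBFS; at 3:1 that becomes 2.5 dB over, giving -7.9 dBFS.
Stage 2: 12.1 dB above -20 dBFS, reduced 10:1 to 1.21 dB above → -18.79 dBFS.
Stage 3: -18.79 dBFS is at or below the -4 dBFS threshold — no compression; make-up brings it to -10.79 dBFS.

-10.79 dBFS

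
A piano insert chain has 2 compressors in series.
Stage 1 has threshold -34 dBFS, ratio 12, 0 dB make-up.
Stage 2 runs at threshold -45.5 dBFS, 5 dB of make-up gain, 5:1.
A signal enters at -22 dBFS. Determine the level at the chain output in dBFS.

Stage 1: 12 dB above -34 dBFS, reduced 12:1 to 1 dB above → -33 dBFS.
Stage 2: overshoot 12.5 dB → 12.5/5 = 2.5 dB → -43 dBFS; +5 dB make-up → -38 dBFS.

-38 dBFS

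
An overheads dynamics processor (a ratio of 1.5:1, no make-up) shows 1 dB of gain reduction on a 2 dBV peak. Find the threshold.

Input is 3 dB above T (since output overshoot × R = input overshoot: (1 − T)·1.5 = 2 − T gives T = -1 dBV).
Check: -1 + (2 − (-1))/1.5 = -1 + 2 = 1 dBV. ✓

-1 dBV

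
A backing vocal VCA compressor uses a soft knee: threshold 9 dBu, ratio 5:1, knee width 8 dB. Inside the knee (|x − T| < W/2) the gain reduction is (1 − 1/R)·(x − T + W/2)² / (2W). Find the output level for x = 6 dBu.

x − T + W/2 = 6 − 9 + 4 = 1.
GR = (1 − 1/5) × 1² / 16 = 0.8 × 1 / 16 = 0.05 dB.
Output = 6 − 0.05 = 5.95 dBu.

5.95 dBu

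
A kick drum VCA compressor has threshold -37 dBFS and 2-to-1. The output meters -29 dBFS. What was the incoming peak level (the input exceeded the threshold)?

-21 dBFS

That's 8 dB above the -37 dBFS threshold.
Before 2:1 compression the overshoot was 8 × 2 = 16 dB, so input = -37 + 16 = -21 dBFS.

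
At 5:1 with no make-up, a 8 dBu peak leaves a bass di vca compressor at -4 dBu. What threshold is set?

Gain reduction = 8 − (-4) = 12 dB; output overshoot = GR / (R − 1) = 12 / 4 = 3 dB.
Threshold = output − output overshoot = -4 − 3 = -7 dBu.

-7 dBu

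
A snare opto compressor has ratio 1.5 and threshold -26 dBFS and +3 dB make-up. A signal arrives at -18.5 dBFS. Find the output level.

-18 dBFS

Overshoot: -18.5 − (-26) = 7.5 dB.
The 7.5 dB excess becomes 5 dB after 1.5:1 reduction.
So the level is -26 + 5 = -21 dBFS; make-up adds 3 dB, giving -18 dBFS.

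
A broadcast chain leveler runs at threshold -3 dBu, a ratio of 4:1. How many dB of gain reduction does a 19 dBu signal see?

Overshoot = 19 − (-3) = 22 dB.
A 4:1 ratio leaves 5.5 dB of that excess.
Gain reduction = 22 − 5.5 = 16.5 dB.

16.5 dB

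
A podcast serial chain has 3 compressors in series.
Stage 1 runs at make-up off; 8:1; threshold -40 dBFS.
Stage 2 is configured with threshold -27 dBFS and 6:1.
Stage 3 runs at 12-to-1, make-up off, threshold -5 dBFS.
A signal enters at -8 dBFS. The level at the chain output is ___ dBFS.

-36 dBFS

Stage 1: overshoot 32 dB → 32/8 = 4 dB → -36 dBFS.
Stage 2: -36 dBFS ≤ -27 dBFS, so stage 2 doesn't engage; output -36 dBFS.
Stage 3: -36 dBFS is at or below the -5 dBFS threshold — no compression; output -36 dBFS.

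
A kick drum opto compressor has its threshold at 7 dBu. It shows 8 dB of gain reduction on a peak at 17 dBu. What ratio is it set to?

Input overshoot = 17 − 7 = 10 dB.
Output overshoot = 10 − 8 = 2 dB.
Ratio = input overshoot / output overshoot = 10 / 2 = 5.

5:1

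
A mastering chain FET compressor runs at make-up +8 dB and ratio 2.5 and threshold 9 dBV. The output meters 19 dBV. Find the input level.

14 dBV

Before make-up, the level was 19 − 8 = 11 dBV.
The compressed level sits 11 − 9 = 2 dB over threshold.
Before 2.5:1 compression the overshoot was 2 × 2.5 = 5 dB, so input = 9 + 5 = 14 dBV.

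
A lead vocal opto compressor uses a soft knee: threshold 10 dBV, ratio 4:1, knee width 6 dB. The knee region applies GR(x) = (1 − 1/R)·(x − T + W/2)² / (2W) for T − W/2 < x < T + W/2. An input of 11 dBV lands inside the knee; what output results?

10 dBV

x − T + W/2 = 11 − 10 + 3 = 4.
GR = (1 − 1/4) × 4² / 12 = 0.75 × 16 / 12 = 1 dB.
Output = 11 − 1 = 10 dBV.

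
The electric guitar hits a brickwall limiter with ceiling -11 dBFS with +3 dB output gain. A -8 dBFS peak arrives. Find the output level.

At ∞:1, everything above -11 dBFS is held at the ceiling.
Output gain then adds 3 dB: -11 + 3 = -8 dBFS.

-8 dBFS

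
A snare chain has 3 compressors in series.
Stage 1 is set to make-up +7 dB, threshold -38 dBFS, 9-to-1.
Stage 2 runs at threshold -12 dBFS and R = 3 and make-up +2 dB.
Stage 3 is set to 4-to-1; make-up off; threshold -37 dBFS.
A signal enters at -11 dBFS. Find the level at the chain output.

Stage 1: -11 dBFS is 27 dB over -38 dBFS; at 9:1 that becomes 3 dB over, giving -35 dBFS; +7 dB make-up → -28 dBFS.
Stage 2: below threshold (-28 ≤ -12); passes unchanged; make-up brings it to -26 dBFS.
Stage 3: -26 dBFS is 11 dB over -37 dBFS; at 4:1 that becomes 2.75 dB over, giving -34.25 dBFS.

-34.25 dBFS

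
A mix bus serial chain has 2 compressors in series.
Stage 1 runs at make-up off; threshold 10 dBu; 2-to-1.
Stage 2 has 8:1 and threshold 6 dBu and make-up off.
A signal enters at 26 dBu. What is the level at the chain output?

Stage 1: 16 dB above 10 dBu, reduced 2:1 to 8 dB above → 18 dBu.
Stage 2: 18 dBu is 12 dB over 6 dBu; at 8:1 that becomes 1.5 dB over, giving 7.5 dBu.

7.5 dBu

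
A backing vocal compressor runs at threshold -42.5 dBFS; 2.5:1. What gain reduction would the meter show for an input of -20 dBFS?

-20 dBFS exceeds the threshold by 22.5 dB.
After 2.5:1 compression the overshoot becomes 22.5/2.5 = 9 dB.
Gain reduction = 22.5 − 9 = 13.5 dB.

13.5 dB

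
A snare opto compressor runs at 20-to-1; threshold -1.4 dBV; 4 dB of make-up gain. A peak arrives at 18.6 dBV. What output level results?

3.6 dBV

Overshoot: 18.6 − (-1.4) = 20 dB.
20:1 compression reduces that to 20/20 = 1 dB over.
That puts the output at -0.4 dBV; make-up adds 4 dB, giving 3.6 dBV.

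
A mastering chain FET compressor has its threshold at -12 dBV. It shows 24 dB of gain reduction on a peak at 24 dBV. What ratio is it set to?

Input overshoot = 24 − (-12) = 36 dB.
Output overshoot = 36 − 24 = 12 dB.
Ratio = input overshoot / output overshoot = 36 / 12 = 3.

3:1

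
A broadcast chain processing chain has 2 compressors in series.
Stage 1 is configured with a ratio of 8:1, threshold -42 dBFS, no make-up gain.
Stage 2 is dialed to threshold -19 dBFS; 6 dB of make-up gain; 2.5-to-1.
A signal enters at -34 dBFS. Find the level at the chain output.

Stage 1: overshoot 8 dB → 8/8 = 1 dB → -41 dBFS.
Stage 2: -41 dBFS ≤ -19 dBFS, so stage 2 doesn't engage; make-up brings it to -35 dBFS.

-35 dBFS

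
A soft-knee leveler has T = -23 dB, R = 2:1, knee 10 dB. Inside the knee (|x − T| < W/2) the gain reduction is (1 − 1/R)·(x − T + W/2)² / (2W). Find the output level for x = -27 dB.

-27.025 dB

x − T + W/2 = -27 − (-23) + 5 = 1.
GR = (1 − 1/2) × 1² / 20 = 0.5 × 1 / 20 = 0.025 dB.
Output = -27 − 0.025 = -27.025 dB.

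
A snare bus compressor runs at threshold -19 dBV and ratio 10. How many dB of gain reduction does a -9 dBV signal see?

9 dB

-9 dBV exceeds the threshold by 10 dB.
After 10:1 compression the overshoot becomes 10/10 = 1 dB.
GR = overshoot in − overshoot out = 10 − 1 = 9 dB.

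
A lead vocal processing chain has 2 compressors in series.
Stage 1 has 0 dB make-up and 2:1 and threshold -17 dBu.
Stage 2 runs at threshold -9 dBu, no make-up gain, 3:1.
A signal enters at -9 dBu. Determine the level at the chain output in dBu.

-13 dBu

Stage 1: overshoot 8 dB → 8/2 = 4 dB → -13 dBu.
Stage 2: -13 dBu is at or below the -9 dBu threshold — no compression; output -13 dBu.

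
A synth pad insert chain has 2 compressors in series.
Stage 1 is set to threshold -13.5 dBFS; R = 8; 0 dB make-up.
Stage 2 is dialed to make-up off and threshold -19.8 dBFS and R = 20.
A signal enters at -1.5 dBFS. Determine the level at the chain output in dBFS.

-19.41 dBFS

Stage 1: -1.5 dBFS is 12 dB over -13.5 dBFS; at 8:1 that becomes 1.5 dB over, giving -12 dBFS.
Stage 2: 7.8 dB above -19.8 dBFS, reduced 20:1 to 0.39 dB above → -19.41 dBFS.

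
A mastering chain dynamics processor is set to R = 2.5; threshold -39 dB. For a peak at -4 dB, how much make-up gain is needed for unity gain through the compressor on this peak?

The peak compresses to -39 + 35/2.5 = -25 dB.
To reach -4 dB requires -4 − (-25) = 21 dB of make-up.

21 dB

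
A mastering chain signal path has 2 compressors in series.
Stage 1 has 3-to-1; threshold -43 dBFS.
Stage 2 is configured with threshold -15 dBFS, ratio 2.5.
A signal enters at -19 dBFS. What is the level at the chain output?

Stage 1: overshoot 24 dB → 24/3 = 8 dB → -35 dBFS.
Stage 2: below threshold (-35 ≤ -15); passes unchanged; output -35 dBFS.

-35 dBFS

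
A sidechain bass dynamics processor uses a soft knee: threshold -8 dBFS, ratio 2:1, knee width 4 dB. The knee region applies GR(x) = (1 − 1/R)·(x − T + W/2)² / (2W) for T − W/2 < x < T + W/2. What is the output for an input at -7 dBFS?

x − T + W/2 = -7 − (-8) + 2 = 3.
GR = (1 − 1/2) × 3² / 8 = 0.5 × 9 / 8 = 0.5625 dB.
Output = -7 − 0.5625 = -7.5625 dBFS.

-7.5625 dBFS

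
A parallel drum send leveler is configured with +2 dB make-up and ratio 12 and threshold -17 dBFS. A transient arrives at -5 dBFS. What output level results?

Overshoot: -5 − (-17) = 12 dB.
At 12:1 the overshoot is divided by 12, leaving 1 dB above threshold.
That puts the output at -16 dBFS; make-up adds 2 dB, giving -14 dBFS.

-14 dBFS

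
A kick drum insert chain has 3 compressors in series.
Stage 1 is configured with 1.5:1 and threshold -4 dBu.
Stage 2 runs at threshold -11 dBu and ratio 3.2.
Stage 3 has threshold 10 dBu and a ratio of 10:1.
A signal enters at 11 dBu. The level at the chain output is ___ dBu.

-5.6875 dBu

Stage 1: 11 dBu is 15 dB over -4 dBu; at 1.5:1 that becomes 10 dB over, giving 6 dBu.
Stage 2: 17 dB above -11 dBu, reduced 3.2:1 to 5.3125 dB above → -5.6875 dBu.
Stage 3: -5.6875 dBu ≤ 10 dBu, so stage 3 doesn't engage; output -5.6875 dBu.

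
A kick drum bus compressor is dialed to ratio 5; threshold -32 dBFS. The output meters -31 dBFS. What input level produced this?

-27 dBFS

Post-compression overshoot = -31 − (-32) = 1 dB.
Undo the ratio: input overshoot = 1 × 5 = 5 dB, giving input = -27 dBFS.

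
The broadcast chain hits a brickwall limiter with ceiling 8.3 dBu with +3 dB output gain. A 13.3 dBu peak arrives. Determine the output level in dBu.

The limiter clamps the peak to its 8.3 dBu ceiling.
Output gain then adds 3 dB: 8.3 + 3 = 11.3 dBu.

11.3 dBu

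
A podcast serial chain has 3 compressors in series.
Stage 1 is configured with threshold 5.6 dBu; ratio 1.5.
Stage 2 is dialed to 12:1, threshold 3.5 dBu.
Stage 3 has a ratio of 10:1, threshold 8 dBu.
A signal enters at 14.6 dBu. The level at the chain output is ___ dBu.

4.175 dBu

Stage 1: overshoot 9 dB → 9/1.5 = 6 dB → 11.6 dBu.
Stage 2: 8.1 dB above 3.5 dBu, reduced 12:1 to 0.675 dB above → 4.175 dBu.
Stage 3: below threshold (4.175 ≤ 8); passes unchanged; output 4.175 dBu.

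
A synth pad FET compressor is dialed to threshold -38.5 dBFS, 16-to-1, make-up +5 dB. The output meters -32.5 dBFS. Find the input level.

-22.5 dBFS

Stripping the +5 dB make-up gives -37.5 dBFS at the gain stage.
The compressed level sits -37.5 − (-38.5) = 1 dB over threshold.
Before 16:1 compression the overshoot was 1 × 16 = 16 dB, so input = -38.5 + 16 = -22.5 dBFS.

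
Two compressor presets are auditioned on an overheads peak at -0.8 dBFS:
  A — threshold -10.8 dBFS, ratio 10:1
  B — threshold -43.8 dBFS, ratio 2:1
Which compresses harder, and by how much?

A: 10 dB over, compressed to 1 dB over, so 9 dB of GR.
B: 43 dB over, compressed to 21.5 dB over, so 21.5 dB of GR.
Difference: 12.5 dB in favour of B.

B, by 12.5 dB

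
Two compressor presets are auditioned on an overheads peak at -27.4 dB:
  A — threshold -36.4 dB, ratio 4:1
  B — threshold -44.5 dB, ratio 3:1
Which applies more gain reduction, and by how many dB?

B, by 4.65 dB

A: 9 dB over, compressed to 2.25 dB over, so 6.75 dB of GR.
B: 17.1 dB over, compressed to 5.7 dB over, so 11.4 dB of GR.
B applies 4.65 dB more gain reduction.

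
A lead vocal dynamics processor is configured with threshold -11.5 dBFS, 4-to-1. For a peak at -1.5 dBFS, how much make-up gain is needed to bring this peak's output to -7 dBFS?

2 dB

Overshoot 10 dB → 10/4 = 2.5 dB after compression, so the compressed level is -11.5 + 2.5 = -9 dBFS.
Make-up = target − compressed = -7 − (-9) = 2 dB.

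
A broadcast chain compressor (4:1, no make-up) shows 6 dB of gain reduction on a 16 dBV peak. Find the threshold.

Let T be the threshold. Output overshoot = (input overshoot)/R, so 10 − T = (16 − T)/4.
4·(10 − T) = 16 − T → 3·T = 40 − 16 = 24.
T = 24/3 = 8 dBV.

8 dBV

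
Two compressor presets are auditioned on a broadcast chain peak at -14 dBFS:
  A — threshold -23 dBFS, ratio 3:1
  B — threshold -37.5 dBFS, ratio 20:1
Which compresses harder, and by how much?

B, by 16.325 dB

A: 9 dB over, compressed to 3 dB over, so 6 dB of GR.
B: 23.5 dB over, compressed to 1.175 dB over, so 22.325 dB of GR.
B reduces 16.325 dB more.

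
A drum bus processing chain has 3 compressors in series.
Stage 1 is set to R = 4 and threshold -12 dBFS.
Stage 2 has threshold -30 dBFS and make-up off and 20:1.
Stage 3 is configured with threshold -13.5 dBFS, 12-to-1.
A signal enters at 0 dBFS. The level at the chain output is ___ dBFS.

Stage 1: 0 dBFS is 12 dB over -12 dBFS; at 4:1 that becomes 3 dB over, giving -9 dBFS.
Stage 2: overshoot 21 dB → 21/20 = 1.05 dB → -28.95 dBFS.
Stage 3: -28.95 dBFS is at or below the -13.5 dBFS threshold — no compression; output -28.95 dBFS.

-28.95 dBFS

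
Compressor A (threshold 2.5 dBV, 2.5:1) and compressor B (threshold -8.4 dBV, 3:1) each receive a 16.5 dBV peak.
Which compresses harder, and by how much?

B, by 8.2 dB

A: overshoot 14 dB → output overshoot 5.6 dB → GR 8.4 dB.
B: overshoot 24.9 dB → output overshoot 8.3 dB → GR 16.6 dB.
Difference: 8.2 dB in favour of B.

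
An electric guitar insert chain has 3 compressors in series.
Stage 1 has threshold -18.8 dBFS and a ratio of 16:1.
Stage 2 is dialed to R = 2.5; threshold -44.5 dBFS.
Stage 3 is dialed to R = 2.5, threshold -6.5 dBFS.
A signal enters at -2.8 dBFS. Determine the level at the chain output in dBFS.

Stage 1: -2.8 dBFS is 16 dB over -18.8 dBFS; at 16:1 that becomes 1 dB over, giving -17.8 dBFS.
Stage 2: overshoot 26.7 dB → 26.7/2.5 = 10.68 dB → -33.82 dBFS.
Stage 3: -33.82 dBFS ≤ -6.5 dBFS, so stage 3 doesn't engage; output -33.82 dBFS.

-33.82 dBFS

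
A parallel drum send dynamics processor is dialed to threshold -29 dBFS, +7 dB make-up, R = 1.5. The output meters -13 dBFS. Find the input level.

-15.5 dBFS

Remove make-up: -13 − 7 = -20 dBFS.
Post-compression overshoot = -20 − (-29) = 9 dB.
Undo the ratio: input overshoot = 9 × 1.5 = 13.5 dB, giving input = -15.5 dBFS.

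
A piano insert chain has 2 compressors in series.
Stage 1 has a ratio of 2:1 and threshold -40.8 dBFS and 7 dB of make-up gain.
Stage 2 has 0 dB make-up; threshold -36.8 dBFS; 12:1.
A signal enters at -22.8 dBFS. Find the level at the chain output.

-35.8 dBFS

Stage 1: 18 dB above -40.8 dBFS, reduced 2:1 to 9 dB above → -31.8 dBFS; +7 dB make-up → -24.8 dBFS.
Stage 2: 12 dB above -36.8 dBFS, reduced 12:1 to 1 dB above → -35.8 dBFS.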